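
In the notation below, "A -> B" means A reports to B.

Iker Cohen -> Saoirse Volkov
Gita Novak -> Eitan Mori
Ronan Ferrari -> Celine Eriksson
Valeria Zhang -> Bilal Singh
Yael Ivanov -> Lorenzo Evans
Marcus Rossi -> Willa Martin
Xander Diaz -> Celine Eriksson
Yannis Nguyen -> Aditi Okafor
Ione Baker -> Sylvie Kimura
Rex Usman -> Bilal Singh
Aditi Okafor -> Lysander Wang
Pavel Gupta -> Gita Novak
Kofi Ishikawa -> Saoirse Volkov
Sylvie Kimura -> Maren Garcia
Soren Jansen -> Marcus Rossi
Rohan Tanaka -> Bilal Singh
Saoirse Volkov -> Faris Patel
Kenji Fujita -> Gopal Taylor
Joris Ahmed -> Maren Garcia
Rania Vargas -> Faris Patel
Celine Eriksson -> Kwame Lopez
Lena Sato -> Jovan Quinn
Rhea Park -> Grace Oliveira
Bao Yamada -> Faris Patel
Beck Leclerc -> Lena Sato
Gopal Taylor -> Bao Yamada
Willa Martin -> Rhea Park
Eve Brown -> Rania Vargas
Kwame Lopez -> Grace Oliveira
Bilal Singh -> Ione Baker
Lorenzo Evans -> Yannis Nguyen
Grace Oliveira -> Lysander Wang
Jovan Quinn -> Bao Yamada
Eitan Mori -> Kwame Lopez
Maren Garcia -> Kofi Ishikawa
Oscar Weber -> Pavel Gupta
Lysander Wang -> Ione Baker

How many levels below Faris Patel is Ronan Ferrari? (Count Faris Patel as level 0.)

10

Chain from Ronan Ferrari up to Faris Patel: Ronan Ferrari → Celine Eriksson → Kwame Lopez → Grace Oliveira → Lysander Wang → Ione Baker → Sylvie Kimura → Maren Garcia → Kofi Ishikawa → Saoirse Volkov → Faris Patel. That is 10 steps up, so Ronan Ferrari is 10 levels below Faris Patel.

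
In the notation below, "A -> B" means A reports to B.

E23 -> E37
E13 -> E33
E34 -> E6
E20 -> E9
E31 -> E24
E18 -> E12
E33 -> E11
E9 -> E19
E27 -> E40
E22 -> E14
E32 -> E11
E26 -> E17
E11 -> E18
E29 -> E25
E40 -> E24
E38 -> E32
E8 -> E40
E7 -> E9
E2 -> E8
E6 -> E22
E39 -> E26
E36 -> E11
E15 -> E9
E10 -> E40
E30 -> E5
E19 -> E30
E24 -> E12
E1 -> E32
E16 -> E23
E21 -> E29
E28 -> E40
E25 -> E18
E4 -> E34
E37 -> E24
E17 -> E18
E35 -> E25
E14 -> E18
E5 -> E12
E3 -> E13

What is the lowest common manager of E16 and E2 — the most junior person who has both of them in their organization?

E24

E16's chain of managers is E23, E37, E24, E12. E2's chain of managers is E8, E40, E24, E12. The first manager that appears in both chains is E24.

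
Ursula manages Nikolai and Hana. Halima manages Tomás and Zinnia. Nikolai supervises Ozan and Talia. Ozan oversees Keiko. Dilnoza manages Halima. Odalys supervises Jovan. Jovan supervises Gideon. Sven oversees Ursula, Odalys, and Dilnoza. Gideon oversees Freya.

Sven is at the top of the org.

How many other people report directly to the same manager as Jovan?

Jovan reports to Odalys, and Odalys has no other direct reports. Jovan has 0 peers.

0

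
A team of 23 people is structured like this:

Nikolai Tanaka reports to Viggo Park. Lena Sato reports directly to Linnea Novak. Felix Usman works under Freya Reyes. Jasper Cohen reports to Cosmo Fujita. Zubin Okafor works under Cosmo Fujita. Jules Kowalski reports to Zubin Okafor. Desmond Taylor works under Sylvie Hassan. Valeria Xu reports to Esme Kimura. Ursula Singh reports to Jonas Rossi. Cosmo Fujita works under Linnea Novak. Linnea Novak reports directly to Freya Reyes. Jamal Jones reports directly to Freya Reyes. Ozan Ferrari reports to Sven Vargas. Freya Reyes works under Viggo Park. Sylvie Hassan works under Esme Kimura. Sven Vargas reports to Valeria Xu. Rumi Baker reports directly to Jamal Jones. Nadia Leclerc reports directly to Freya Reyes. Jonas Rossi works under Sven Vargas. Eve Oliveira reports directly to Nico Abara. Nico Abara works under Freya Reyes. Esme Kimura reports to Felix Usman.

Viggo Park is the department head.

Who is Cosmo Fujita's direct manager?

Cosmo Fujita reports directly to Linnea Novak.

Linnea Novak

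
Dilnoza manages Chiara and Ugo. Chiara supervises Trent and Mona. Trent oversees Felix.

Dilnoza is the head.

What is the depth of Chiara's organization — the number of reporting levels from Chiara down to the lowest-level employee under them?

2

The longest chain under Chiara runs Chiara → Trent → Felix, which is 2 levels below Chiara.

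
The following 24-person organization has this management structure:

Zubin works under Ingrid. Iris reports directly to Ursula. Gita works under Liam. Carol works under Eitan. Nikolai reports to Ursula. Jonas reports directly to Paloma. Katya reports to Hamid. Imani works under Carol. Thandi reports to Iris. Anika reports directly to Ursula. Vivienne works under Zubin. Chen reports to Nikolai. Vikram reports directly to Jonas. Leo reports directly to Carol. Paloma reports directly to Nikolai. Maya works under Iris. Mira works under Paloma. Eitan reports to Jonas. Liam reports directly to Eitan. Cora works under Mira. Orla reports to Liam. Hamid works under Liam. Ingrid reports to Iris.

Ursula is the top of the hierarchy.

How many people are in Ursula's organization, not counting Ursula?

Ursula directly manages Nikolai, Iris, Anika. Under Nikolai: Chen, Paloma, Mira, Cora, Jonas, Vikram, Eitan, Carol, Leo, Imani, Liam, Gita, Orla, Hamid, Katya (15). Under Iris: Thandi, Maya, Ingrid, Zubin, Vivienne (5). Anika has no reports. So Ursula's organization is 3 direct reports plus everyone under them: 16 + 6 + 1 = 23.

23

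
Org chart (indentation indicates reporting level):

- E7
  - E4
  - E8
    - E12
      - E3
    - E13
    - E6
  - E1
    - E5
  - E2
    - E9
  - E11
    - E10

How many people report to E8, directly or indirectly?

4

E8 directly manages E12, E13, E6. Under E12: E3 (1). E13 has no reports. E6 has no reports. So E8's organization is 3 direct reports plus everyone under them: 2 + 1 + 1 = 4.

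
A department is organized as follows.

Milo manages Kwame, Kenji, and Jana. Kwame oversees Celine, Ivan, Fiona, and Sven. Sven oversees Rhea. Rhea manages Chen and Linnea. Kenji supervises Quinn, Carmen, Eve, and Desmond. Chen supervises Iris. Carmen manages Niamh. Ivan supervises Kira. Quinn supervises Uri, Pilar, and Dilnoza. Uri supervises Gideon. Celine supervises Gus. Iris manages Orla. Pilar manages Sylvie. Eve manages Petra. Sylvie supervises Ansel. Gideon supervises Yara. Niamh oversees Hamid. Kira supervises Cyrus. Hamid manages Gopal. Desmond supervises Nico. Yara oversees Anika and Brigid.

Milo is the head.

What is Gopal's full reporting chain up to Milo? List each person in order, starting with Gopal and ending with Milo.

Gopal -> Hamid -> Niamh -> Carmen -> Kenji -> Milo

Gopal reports to Hamid. Hamid reports to Niamh. Niamh reports to Carmen. Carmen reports to Kenji. Kenji reports to Milo. Milo is at the top.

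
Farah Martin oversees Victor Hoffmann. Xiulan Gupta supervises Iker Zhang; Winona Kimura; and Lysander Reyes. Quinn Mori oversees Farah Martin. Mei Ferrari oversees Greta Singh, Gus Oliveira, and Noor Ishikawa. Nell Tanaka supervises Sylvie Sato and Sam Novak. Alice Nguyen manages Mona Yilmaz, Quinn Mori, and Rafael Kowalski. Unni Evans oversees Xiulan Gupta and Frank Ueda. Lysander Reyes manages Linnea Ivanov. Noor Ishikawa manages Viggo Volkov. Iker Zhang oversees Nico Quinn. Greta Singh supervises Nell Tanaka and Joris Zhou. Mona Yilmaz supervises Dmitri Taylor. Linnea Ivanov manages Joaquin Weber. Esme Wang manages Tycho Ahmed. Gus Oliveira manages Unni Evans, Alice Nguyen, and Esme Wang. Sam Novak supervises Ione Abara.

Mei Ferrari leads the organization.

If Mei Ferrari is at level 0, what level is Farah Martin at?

4

Chain from Farah Martin up to Mei Ferrari: Farah Martin → Quinn Mori → Alice Nguyen → Gus Oliveira → Mei Ferrari. That is 4 steps up, so Farah Martin is 4 levels below Mei Ferrari.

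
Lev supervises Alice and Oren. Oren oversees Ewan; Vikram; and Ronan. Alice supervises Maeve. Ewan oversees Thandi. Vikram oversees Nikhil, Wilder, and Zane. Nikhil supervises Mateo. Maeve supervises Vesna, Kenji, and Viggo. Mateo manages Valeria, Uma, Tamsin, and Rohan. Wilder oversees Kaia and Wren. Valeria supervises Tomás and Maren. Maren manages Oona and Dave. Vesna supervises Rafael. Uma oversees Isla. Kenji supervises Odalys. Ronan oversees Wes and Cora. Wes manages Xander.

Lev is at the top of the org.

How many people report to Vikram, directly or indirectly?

15

Vikram directly manages Nikhil, Wilder, Zane. Under Nikhil: Mateo, Rohan, Tamsin, Uma, Isla, Valeria, Tomás, Maren, Oona, Dave (10). Under Wilder: Wren, Kaia (2). Zane has no reports. So Vikram's organization is 3 direct reports plus everyone under them: 11 + 3 + 1 = 15.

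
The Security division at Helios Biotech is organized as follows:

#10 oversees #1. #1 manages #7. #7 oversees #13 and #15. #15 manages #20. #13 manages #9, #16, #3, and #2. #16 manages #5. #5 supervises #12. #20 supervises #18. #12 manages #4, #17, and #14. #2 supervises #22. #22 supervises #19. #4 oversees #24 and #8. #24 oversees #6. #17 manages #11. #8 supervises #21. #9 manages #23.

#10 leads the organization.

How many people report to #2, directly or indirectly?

2

#2 directly manages #22. Under #22: #19 (1). That's 2 in total.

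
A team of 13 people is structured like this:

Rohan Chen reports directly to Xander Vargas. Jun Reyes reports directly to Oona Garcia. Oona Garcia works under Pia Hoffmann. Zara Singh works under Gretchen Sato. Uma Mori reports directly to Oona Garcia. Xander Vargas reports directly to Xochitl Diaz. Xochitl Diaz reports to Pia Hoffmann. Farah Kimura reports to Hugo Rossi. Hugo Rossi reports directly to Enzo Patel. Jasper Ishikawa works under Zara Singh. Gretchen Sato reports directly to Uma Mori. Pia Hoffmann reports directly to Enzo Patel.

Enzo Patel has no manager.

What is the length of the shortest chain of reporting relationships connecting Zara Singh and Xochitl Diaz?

5

Zara Singh is 4 levels below Pia Hoffmann, and Xochitl Diaz is 1 level below Pia Hoffmann (their lowest common manager). The shortest path runs up from Zara Singh to Pia Hoffmann and back down to Xochitl Diaz: 4 + 1 = 5 links.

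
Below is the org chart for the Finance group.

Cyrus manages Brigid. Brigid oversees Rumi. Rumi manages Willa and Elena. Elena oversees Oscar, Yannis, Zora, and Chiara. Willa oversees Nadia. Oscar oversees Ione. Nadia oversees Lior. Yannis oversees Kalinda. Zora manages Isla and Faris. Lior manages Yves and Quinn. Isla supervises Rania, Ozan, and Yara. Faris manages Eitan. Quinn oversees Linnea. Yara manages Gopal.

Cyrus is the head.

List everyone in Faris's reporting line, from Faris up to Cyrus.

Faris reports to Zora. Zora reports to Elena. Elena reports to Rumi. Rumi reports to Brigid. Brigid reports to Cyrus. Cyrus is at the top.

Faris -> Zora -> Elena -> Rumi -> Brigid -> Cyrus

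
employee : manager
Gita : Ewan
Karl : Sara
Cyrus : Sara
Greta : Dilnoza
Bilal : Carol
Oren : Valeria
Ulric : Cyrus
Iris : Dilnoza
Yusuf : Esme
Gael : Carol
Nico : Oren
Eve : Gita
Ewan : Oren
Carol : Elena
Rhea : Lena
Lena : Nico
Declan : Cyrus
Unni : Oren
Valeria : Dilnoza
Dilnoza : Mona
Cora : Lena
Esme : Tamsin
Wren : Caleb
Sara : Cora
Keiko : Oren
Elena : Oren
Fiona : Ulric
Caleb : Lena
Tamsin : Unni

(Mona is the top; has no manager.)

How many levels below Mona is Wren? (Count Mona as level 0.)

Chain from Wren up to Mona: Wren → Caleb → Lena → Nico → Oren → Valeria → Dilnoza → Mona. That is 7 steps up, so Wren is 7 levels below Mona.

7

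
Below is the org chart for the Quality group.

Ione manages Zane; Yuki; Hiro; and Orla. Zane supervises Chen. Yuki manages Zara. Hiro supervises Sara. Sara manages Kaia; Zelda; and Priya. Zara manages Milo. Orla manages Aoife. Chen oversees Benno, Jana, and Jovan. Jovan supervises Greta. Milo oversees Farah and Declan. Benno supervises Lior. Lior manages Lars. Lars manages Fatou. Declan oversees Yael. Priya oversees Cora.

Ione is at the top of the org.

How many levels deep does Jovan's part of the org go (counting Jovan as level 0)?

The longest chain under Jovan runs Jovan → Greta, which is 1 level below Jovan.

1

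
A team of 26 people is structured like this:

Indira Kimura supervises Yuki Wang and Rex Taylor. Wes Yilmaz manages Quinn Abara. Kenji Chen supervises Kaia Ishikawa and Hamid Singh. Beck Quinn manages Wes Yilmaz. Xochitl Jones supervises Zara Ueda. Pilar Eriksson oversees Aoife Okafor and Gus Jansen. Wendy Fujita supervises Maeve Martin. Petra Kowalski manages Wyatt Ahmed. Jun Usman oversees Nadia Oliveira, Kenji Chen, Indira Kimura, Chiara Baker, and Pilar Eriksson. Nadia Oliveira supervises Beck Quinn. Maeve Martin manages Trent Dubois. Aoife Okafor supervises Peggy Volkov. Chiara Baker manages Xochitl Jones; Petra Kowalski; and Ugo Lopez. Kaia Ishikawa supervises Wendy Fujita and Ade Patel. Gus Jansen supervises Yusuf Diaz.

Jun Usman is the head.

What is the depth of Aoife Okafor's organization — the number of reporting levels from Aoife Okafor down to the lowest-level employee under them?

The longest chain under Aoife Okafor runs Aoife Okafor → Peggy Volkov, which is 1 level below Aoife Okafor.

1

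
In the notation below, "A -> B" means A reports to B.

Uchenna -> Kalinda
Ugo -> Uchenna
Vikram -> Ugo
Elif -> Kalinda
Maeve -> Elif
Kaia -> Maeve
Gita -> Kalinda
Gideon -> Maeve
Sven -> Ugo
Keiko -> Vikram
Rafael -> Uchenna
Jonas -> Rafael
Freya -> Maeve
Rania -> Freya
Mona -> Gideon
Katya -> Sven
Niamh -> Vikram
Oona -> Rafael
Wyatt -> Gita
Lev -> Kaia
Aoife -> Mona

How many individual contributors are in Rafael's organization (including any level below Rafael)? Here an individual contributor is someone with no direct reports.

The people in Rafael's organization with no one reporting to them are Oona, Jonas. That is 2.

2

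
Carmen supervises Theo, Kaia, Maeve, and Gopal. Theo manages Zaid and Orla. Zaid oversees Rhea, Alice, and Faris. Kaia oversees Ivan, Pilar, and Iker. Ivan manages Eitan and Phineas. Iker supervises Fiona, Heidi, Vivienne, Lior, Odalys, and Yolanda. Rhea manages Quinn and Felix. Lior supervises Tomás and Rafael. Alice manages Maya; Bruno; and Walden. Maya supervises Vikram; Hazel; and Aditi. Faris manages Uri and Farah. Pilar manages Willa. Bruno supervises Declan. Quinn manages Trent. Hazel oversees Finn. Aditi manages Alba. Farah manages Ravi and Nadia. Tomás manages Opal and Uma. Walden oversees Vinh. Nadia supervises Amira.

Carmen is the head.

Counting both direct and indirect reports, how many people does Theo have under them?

23

Theo directly manages Zaid, Orla. Under Zaid: Faris, Farah, Nadia, Amira, Ravi, Uri, Alice, Walden, Vinh, Bruno, Declan, Maya, Aditi, Alba, Hazel, Finn, Vikram, Rhea, Quinn, Trent, Felix (21). Orla has no reports. So Theo's organization is 2 direct reports plus everyone under them: 22 + 1 = 23.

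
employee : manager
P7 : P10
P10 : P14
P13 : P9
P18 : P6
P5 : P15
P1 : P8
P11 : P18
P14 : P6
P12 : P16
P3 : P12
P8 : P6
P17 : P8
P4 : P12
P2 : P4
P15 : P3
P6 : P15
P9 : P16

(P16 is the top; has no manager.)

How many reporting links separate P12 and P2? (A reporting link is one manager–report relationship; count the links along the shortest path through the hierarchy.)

P2 is in P12's organization: the chain from P2 up to P12 is P2 → P4 → P12, which is 2 links.

2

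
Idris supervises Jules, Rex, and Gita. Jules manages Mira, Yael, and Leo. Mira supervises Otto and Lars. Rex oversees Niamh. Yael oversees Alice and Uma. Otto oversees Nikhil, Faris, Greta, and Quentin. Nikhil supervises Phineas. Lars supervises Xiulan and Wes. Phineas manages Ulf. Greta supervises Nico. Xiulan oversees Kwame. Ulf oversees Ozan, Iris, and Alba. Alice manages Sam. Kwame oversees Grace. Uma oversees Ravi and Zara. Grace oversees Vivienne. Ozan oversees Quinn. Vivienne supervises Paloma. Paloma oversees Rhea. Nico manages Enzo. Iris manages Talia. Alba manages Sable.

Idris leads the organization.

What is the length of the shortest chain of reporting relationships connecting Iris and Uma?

8

Iris is 6 levels below Jules, and Uma is 2 levels below Jules (their lowest common manager). The shortest path runs up from Iris to Jules and back down to Uma: 6 + 2 = 8 links.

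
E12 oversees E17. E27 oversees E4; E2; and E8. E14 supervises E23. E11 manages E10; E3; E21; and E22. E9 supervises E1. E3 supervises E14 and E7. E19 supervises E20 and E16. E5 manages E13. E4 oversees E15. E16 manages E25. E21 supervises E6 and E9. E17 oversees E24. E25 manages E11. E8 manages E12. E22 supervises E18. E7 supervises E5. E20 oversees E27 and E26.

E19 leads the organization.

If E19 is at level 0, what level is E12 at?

Chain from E12 up to E19: E12 → E8 → E27 → E20 → E19. That is 4 steps up, so E12 is 4 levels below E19.

4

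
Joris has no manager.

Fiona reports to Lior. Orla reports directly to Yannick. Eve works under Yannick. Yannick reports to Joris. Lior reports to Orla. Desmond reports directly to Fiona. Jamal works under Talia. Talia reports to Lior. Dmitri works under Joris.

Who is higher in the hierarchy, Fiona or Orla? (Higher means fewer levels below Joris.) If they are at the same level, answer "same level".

Fiona is 4 levels below Joris; Orla is 2. Orla is higher.

Orla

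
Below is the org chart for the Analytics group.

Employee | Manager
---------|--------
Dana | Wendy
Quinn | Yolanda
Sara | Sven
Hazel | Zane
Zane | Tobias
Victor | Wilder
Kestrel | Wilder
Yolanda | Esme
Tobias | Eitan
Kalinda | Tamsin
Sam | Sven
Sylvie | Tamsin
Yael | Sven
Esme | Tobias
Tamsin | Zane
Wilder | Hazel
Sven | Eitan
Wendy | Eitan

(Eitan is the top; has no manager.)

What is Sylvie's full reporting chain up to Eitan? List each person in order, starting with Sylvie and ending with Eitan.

Sylvie reports to Tamsin. Tamsin reports to Zane. Zane reports to Tobias. Tobias reports to Eitan. Eitan is at the top.

Sylvie -> Tamsin -> Zane -> Tobias -> Eitan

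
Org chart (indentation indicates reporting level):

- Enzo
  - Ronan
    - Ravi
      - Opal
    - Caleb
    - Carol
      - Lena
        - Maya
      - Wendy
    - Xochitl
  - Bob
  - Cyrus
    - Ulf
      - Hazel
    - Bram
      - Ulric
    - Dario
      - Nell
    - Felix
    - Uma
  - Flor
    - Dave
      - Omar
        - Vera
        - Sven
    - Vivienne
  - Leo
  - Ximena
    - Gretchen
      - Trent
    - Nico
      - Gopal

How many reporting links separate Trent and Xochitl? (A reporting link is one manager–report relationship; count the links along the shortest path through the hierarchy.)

Trent is 3 levels below Enzo, and Xochitl is 2 levels below Enzo (their lowest common manager). The shortest path runs up from Trent to Enzo and back down to Xochitl: 3 + 2 = 5 links.

5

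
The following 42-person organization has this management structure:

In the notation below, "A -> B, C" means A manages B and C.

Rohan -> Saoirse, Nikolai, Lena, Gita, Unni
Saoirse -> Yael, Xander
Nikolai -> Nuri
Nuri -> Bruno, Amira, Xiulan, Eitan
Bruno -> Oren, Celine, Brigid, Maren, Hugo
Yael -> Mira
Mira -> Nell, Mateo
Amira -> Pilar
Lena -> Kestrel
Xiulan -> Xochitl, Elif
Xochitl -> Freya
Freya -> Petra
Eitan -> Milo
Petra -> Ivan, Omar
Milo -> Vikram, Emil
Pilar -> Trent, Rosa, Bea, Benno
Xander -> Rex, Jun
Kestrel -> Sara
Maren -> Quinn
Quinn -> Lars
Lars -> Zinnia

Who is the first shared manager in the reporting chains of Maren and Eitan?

Nuri

Maren's chain of managers is Bruno, Nuri, Nikolai, Rohan. Eitan's chain of managers is Nuri, Nikolai, Rohan. The first manager that appears in both chains is Nuri.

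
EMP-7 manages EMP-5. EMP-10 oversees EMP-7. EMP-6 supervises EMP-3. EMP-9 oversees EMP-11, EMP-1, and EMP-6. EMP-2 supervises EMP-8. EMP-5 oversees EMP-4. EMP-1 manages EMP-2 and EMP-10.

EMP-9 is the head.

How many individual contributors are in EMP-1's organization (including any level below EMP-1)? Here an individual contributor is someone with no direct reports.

The people in EMP-1's organization with no one reporting to them are EMP-4, EMP-8. That is 2.

2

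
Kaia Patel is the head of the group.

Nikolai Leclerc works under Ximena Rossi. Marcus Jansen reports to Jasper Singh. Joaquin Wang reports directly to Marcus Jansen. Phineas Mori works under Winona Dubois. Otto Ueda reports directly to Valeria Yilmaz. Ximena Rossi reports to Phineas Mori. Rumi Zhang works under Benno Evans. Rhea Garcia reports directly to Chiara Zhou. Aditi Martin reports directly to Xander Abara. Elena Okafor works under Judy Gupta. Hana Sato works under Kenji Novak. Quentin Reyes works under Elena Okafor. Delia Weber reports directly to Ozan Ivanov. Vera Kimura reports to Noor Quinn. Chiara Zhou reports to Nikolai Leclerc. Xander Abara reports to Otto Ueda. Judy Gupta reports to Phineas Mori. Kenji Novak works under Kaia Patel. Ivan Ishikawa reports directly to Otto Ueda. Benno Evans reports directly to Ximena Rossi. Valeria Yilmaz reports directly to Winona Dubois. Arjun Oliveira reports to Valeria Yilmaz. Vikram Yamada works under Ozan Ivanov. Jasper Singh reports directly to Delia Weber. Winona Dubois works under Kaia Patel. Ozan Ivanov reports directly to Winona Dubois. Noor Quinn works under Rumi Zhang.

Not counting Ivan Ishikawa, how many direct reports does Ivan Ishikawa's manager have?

1

Ivan Ishikawa reports to Otto Ueda. Otto Ueda's other direct reports are Xander Abara — 1 peer.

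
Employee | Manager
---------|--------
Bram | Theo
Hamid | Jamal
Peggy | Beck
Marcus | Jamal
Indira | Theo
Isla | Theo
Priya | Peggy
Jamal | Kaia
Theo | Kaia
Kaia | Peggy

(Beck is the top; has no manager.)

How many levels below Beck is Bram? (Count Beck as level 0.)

4

Chain from Bram up to Beck: Bram → Theo → Kaia → Peggy → Beck. That is 4 steps up, so Bram is 4 levels below Beck.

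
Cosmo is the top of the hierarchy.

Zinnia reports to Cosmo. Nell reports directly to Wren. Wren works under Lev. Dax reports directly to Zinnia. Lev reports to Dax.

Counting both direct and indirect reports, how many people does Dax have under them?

Dax directly manages Lev. Under Lev: Wren, Nell (2). That's 3 in total.

3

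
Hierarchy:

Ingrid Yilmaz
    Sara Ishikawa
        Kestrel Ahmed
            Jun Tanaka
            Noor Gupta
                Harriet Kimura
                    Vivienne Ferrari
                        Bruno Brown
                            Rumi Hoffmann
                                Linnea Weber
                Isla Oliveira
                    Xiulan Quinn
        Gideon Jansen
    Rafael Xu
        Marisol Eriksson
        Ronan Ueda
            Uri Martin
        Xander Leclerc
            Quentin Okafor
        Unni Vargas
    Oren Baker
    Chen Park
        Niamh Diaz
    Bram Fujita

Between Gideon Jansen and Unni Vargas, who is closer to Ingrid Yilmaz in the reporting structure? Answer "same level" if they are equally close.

Both Gideon Jansen and Unni Vargas are 2 levels below Ingrid Yilmaz.

same level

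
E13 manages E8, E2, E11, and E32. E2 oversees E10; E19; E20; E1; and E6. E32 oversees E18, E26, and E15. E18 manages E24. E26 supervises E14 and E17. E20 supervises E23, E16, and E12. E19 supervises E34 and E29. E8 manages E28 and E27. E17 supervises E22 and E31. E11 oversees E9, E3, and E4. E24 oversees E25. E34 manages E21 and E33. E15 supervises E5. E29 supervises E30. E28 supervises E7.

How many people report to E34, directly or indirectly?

E34 directly manages E21, E33. E21 has no reports. E33 has no reports. So E34's organization is 2 direct reports plus everyone under them: 1 + 1 = 2.

2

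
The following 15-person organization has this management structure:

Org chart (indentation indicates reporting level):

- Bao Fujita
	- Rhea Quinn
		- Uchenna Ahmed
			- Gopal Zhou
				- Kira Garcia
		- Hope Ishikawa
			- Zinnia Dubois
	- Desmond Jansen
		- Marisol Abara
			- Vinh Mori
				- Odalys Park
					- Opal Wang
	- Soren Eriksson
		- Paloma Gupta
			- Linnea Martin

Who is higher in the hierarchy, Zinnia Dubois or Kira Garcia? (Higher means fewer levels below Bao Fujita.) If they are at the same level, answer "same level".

Zinnia Dubois

Zinnia Dubois is 3 levels below Bao Fujita; Kira Garcia is 4. Zinnia Dubois is higher.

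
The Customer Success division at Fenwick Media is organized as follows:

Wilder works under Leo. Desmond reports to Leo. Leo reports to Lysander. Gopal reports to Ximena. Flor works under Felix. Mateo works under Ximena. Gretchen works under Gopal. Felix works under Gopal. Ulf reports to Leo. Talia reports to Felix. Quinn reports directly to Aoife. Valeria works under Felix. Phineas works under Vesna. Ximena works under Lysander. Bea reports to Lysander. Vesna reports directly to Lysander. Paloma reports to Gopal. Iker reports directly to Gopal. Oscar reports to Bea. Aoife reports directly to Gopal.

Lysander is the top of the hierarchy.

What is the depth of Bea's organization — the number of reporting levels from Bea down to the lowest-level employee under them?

The longest chain under Bea runs Bea → Oscar, which is 1 level below Bea.

1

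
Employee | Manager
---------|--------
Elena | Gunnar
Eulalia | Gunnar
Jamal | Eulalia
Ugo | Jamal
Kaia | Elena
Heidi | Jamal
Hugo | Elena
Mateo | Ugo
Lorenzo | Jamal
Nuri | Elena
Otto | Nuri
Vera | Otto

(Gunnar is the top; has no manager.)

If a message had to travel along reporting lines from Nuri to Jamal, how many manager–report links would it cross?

4

Nuri is 2 levels below Gunnar, and Jamal is 2 levels below Gunnar (their lowest common manager). The shortest path runs up from Nuri to Gunnar and back down to Jamal: 2 + 2 = 4 links.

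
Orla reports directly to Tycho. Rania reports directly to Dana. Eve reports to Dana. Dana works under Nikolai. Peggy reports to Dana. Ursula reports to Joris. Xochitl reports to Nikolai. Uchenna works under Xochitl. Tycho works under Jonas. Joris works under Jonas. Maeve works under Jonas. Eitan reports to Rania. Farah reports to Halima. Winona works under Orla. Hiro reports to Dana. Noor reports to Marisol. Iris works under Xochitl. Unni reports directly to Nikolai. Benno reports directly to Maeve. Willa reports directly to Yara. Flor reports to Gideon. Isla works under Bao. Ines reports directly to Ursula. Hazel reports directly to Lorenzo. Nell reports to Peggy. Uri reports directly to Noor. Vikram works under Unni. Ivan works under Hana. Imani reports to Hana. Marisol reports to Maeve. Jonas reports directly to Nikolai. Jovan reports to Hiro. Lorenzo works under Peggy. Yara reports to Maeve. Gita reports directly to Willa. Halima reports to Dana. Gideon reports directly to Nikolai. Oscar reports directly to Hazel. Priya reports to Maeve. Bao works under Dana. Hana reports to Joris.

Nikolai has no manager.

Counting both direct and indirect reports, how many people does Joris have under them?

5

Joris directly manages Hana, Ursula. Under Hana: Ivan, Imani (2). Under Ursula: Ines (1). So Joris's organization is 2 direct reports plus everyone under them: 3 + 2 = 5.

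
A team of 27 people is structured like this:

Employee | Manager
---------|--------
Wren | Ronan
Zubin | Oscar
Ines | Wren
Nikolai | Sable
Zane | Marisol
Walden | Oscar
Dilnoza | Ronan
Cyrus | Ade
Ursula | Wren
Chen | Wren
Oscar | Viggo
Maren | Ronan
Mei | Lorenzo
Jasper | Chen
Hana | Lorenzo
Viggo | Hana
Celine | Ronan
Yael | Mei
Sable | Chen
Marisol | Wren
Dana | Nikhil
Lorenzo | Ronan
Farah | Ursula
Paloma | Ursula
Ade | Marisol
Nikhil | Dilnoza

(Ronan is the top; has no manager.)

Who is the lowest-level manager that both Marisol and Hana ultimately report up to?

Marisol's chain of managers is Wren, Ronan. Hana's chain of managers is Lorenzo, Ronan. The first manager that appears in both chains is Ronan.

Ronan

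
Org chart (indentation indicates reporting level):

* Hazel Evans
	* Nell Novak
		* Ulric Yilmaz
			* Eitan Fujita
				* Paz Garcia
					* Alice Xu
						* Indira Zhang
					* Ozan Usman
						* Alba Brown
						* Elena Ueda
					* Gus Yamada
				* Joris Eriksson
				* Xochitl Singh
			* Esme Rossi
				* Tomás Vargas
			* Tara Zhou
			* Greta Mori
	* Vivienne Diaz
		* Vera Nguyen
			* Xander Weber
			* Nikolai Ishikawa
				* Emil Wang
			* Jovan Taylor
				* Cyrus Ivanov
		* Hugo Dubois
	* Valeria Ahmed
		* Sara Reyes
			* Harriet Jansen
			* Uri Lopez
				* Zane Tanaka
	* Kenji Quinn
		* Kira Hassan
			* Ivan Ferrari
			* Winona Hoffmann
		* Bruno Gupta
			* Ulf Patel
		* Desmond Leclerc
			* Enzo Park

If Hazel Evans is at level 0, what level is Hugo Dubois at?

2

Chain from Hugo Dubois up to Hazel Evans: Hugo Dubois → Vivienne Diaz → Hazel Evans. That is 2 steps up, so Hugo Dubois is 2 levels below Hazel Evans.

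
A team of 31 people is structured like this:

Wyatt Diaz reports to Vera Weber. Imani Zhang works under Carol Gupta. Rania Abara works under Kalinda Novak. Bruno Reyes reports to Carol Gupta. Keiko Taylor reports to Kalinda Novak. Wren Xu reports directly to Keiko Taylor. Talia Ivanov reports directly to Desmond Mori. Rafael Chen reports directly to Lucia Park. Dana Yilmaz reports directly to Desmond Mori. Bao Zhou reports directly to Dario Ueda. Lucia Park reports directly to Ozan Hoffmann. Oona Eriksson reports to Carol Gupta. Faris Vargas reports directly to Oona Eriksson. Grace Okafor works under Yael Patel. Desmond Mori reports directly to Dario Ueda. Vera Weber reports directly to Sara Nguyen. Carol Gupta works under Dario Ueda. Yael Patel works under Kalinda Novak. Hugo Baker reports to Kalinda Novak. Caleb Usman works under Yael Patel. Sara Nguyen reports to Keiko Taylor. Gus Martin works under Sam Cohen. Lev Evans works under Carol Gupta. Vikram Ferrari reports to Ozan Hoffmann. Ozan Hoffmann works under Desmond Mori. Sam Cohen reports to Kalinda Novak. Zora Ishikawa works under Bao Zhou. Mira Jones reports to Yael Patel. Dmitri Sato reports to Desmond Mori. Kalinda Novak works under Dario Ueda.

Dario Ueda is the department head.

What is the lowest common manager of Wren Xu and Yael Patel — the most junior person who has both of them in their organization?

Kalinda Novak

Wren Xu's chain of managers is Keiko Taylor, Kalinda Novak, Dario Ueda. Yael Patel's chain of managers is Kalinda Novak, Dario Ueda. The first manager that appears in both chains is Kalinda Novak.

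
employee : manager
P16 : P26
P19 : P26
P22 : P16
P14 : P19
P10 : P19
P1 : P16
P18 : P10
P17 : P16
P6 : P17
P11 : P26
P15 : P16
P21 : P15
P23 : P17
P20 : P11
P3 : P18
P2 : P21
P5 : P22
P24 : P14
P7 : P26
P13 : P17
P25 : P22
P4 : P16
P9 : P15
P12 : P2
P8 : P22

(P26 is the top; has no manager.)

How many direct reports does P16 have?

P16 directly manages P22, P1, P17, P15, P4. That is 5 direct reports.

5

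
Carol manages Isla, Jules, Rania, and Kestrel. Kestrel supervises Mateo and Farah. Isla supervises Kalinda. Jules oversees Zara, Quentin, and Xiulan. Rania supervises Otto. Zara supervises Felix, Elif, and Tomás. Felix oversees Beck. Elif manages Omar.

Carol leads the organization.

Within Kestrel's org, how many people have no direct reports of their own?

The people in Kestrel's organization with no one reporting to them are Mateo, Farah. That is 2.

2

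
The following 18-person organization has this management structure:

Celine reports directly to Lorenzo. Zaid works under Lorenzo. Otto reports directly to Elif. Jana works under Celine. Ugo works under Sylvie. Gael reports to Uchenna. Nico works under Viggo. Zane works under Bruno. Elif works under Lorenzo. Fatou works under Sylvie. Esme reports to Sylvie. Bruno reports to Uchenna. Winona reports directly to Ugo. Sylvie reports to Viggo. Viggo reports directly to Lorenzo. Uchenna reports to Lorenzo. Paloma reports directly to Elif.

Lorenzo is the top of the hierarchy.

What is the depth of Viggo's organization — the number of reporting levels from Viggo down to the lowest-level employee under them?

3

The longest chain under Viggo runs Viggo → Sylvie → Ugo → Winona, which is 3 levels below Viggo.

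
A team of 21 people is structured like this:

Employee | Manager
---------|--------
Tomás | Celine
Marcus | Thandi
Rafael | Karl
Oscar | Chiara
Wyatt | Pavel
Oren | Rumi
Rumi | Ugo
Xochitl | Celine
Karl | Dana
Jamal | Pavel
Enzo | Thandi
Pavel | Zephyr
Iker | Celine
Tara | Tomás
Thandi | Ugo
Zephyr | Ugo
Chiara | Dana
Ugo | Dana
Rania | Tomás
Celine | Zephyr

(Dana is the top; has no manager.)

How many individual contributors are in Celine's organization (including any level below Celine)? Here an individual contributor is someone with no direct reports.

The people in Celine's organization with no one reporting to them are Iker, Rania, Tara, Xochitl. That is 4.

4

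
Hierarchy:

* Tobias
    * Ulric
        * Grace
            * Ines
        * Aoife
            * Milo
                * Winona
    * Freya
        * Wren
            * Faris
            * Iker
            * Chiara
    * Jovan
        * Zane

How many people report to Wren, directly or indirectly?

Wren directly manages Faris, Iker, Chiara. Faris has no reports. Iker has no reports. Chiara has no reports. So Wren's organization is 3 direct reports plus everyone under them: 1 + 1 + 1 = 3.

3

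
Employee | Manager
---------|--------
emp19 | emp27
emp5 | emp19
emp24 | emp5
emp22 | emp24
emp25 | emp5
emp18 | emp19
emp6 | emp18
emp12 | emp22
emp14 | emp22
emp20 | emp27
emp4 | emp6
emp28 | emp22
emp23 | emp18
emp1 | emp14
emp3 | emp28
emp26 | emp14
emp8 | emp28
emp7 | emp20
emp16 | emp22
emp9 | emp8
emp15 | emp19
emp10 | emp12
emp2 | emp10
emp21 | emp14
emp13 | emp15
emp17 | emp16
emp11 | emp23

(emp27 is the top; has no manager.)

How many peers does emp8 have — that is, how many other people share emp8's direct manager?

emp8 reports to emp28. emp28's other direct reports are emp3 — 1 peer.

1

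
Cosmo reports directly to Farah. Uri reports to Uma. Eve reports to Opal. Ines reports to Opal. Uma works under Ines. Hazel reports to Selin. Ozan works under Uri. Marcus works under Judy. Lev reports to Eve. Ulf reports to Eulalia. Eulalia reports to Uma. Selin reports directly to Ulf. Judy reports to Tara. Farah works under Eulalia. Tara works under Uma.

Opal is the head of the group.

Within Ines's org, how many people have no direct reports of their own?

4

The people in Ines's organization with no one reporting to them are Marcus, Ozan, Cosmo, Hazel. That is 4.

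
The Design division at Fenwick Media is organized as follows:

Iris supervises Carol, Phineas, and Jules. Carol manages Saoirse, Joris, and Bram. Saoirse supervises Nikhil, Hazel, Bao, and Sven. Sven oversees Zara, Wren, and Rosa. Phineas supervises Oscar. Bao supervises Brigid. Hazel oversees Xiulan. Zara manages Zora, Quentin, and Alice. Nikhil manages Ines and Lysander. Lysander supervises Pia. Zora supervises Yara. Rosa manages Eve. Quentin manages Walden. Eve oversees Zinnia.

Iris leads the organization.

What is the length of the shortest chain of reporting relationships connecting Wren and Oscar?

Wren is 4 levels below Iris, and Oscar is 2 levels below Iris (their lowest common manager). The shortest path runs up from Wren to Iris and back down to Oscar: 4 + 2 = 6 links.

6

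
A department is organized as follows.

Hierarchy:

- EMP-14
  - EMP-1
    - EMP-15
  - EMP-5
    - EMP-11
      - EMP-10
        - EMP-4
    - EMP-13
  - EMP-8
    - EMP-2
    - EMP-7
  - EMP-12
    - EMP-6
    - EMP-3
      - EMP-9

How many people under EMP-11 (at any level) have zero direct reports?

The only person in EMP-11's organization with no one reporting to them is EMP-4. That is 1.

1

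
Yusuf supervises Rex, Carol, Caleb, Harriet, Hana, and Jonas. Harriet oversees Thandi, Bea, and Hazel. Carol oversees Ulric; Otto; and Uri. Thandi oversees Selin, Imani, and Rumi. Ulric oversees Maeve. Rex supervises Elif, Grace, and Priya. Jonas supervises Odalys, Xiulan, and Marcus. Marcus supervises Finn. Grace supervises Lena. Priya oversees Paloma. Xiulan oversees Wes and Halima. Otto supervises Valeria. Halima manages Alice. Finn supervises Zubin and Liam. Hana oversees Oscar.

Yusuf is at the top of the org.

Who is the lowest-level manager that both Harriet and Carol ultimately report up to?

Harriet's chain of managers is Yusuf. Carol's chain of managers is Yusuf. The first manager that appears in both chains is Yusuf.

Yusuf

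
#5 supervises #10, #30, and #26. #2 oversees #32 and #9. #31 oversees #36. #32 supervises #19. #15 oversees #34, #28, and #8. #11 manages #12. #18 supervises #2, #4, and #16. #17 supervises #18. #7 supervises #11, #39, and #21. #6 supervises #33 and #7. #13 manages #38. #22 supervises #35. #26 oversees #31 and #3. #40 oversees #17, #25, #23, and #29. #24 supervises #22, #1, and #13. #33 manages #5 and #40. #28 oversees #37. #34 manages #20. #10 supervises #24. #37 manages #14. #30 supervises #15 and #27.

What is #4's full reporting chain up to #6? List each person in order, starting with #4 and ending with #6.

#4 reports to #18. #18 reports to #17. #17 reports to #40. #40 reports to #33. #33 reports to #6. #6 is at the top.

#4 -> #18 -> #17 -> #40 -> #33 -> #6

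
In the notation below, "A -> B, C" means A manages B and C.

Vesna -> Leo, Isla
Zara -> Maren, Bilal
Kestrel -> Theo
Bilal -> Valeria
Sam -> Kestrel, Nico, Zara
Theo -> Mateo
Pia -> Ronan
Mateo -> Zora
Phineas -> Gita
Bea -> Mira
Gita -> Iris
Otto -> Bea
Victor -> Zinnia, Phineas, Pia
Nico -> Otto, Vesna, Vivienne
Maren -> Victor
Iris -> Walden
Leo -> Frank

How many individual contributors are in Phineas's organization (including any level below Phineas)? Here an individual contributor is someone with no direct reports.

The only person in Phineas's organization with no one reporting to them is Walden. That is 1.

1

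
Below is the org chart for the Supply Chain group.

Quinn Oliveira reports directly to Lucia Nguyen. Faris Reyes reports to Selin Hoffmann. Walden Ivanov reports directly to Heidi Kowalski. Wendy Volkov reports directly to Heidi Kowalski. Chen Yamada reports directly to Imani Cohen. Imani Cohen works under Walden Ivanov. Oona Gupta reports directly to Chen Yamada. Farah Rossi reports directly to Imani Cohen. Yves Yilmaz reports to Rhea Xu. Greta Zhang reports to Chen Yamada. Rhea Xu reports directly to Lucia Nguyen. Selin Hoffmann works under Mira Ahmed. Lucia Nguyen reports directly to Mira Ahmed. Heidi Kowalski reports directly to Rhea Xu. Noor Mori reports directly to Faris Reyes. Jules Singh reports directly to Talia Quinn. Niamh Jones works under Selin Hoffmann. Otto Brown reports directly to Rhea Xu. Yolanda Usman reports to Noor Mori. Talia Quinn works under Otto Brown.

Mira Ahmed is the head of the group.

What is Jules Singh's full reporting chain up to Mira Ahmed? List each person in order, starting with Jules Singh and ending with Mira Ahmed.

Jules Singh -> Talia Quinn -> Otto Brown -> Rhea Xu -> Lucia Nguyen -> Mira Ahmed

Jules Singh reports to Talia Quinn. Talia Quinn reports to Otto Brown. Otto Brown reports to Rhea Xu. Rhea Xu reports to Lucia Nguyen. Lucia Nguyen reports to Mira Ahmed. Mira Ahmed is at the top.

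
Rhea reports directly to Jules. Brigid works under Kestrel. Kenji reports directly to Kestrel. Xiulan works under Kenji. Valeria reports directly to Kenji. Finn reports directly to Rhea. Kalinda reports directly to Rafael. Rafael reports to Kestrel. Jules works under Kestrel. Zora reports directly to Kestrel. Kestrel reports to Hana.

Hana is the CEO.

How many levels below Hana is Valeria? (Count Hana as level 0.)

Chain from Valeria up to Hana: Valeria → Kenji → Kestrel → Hana. That is 3 steps up, so Valeria is 3 levels below Hana.

3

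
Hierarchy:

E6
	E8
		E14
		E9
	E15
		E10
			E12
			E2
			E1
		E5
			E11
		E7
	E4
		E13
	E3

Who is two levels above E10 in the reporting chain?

E10 reports to E15, and E15 reports to E6. So E10's skip-level manager is E6.

E6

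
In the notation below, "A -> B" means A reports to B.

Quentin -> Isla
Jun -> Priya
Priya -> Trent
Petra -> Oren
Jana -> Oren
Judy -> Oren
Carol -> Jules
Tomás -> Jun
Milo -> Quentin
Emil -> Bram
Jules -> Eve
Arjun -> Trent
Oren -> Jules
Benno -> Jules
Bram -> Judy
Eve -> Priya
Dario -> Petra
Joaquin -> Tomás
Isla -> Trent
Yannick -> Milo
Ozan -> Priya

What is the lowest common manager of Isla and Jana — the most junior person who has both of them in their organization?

Isla's chain of managers is Trent. Jana's chain of managers is Oren, Jules, Eve, Priya, Trent. The first manager that appears in both chains is Trent.

Trent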